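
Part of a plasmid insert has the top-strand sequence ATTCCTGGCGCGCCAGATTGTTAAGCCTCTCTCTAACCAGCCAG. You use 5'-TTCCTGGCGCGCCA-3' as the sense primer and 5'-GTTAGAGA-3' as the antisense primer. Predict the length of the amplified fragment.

Forward primer TTCCTGGCGCGCCA is found on the top strand at positions 2–15.
The reverse primer's reverse complement is TCTCTAAC, which matches the template at positions 30–37.
Product length = (reverse-primer end) − (forward-primer start) + 1 = 37 − 2 + 1 = 36 bp.

36 bp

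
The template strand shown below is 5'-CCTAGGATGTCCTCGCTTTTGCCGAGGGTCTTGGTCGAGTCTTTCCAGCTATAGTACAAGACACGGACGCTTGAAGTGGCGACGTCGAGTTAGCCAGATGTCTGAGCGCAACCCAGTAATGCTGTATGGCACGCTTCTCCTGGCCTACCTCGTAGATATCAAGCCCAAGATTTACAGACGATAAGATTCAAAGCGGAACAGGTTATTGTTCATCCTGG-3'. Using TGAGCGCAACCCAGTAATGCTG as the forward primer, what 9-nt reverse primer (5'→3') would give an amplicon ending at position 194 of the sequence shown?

The forward primer binds at positions 103–124; the product's 3' end on the top strand is position 194.
The reverse primer anneals to the top strand over positions 186–194, i.e. to ATTCAAAGC.
Its sequence written 5'→3' is the reverse complement: GCTTTGAAT.

5'-GCTTTGAAT-3'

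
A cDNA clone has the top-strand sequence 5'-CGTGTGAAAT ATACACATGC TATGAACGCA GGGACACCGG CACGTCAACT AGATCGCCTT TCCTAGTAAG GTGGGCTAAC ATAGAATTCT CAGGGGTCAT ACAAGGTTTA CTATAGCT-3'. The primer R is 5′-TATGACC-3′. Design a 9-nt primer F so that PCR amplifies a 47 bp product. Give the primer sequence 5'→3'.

5'-CGCCTTTCC-3'

The reverse primer's reverse complement GGTCATA matches the template at positions 95–101, so the product ends at position 101.
A 47 bp product then starts at position 101 − 47 + 1 = 55.
The forward primer is identical to the top strand there: CGCCTTTCC.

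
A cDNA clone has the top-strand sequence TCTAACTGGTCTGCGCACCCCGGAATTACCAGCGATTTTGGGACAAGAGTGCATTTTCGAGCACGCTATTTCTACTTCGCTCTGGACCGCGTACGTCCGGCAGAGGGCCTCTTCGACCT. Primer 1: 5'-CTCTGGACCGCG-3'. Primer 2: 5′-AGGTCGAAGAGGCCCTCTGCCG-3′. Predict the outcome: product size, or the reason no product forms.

Primer 1 (CTCTGGACCGCG) matches the top strand at positions 80–91; it acts as a forward primer.
Primer 2's reverse complement is CGGCAGAGGGCCTCTTCGACCT, matching the top strand at positions 98–119; it acts as a reverse primer.
The 3' ends face each other across positions 80–119, giving a 40 bp product.

Yes — a 40 bp product.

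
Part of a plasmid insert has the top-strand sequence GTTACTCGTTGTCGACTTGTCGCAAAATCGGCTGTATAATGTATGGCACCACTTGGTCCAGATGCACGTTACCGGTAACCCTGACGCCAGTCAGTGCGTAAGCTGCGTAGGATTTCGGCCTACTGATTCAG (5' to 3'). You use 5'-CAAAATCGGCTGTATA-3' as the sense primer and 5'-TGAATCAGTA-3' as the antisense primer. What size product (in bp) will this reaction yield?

108 bp

Forward primer CAAAATCGGCTGTATA is found on the top strand at positions 23–38.
The reverse primer's reverse complement is TACTGATTCA, which matches the template at positions 121–130.
The product runs from position 23 to position 130, so its length is 130 − 23 + 1 = 108 bp.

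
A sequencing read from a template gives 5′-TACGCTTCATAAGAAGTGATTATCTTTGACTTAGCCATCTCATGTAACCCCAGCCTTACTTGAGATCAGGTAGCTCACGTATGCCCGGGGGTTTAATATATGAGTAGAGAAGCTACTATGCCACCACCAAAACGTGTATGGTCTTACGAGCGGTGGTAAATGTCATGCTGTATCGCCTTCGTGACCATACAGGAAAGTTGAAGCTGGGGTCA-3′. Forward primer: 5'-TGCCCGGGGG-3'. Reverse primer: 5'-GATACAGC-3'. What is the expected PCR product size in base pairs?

Forward primer TGCCCGGGGG is found on the top strand at positions 82–91.
The reverse primer's reverse complement is GCTGTATC, which matches the template at positions 167–174.
Amplicon spans positions 82–174: 93 bp.

93 bp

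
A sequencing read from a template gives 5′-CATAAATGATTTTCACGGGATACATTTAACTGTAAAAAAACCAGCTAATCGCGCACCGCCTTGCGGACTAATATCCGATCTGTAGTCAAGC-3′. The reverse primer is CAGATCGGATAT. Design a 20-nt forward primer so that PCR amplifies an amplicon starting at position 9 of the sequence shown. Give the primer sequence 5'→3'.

The reverse primer's reverse complement ATATCCGATCTG matches the template at positions 71–82; the product starts at position 9.
The forward primer is identical to the top strand over positions 9–28: ATTTTCACGGGATACATTTA.

5'-ATTTTCACGGGATACATTTA-3'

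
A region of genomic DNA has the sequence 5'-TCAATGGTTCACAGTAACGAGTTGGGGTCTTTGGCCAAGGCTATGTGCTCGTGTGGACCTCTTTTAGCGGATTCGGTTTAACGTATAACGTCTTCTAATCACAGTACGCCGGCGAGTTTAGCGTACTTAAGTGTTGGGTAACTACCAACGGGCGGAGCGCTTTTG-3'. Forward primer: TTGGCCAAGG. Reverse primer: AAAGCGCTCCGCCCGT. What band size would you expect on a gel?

Forward primer TTGGCCAAGG is found on the top strand at positions 31–40.
The reverse primer's reverse complement is ACGGGCGGAGCGCTTT, which matches the template at positions 148–163.
Product length = (reverse-primer end) − (forward-primer start) + 1 = 163 − 31 + 1 = 133 bp.

133 bp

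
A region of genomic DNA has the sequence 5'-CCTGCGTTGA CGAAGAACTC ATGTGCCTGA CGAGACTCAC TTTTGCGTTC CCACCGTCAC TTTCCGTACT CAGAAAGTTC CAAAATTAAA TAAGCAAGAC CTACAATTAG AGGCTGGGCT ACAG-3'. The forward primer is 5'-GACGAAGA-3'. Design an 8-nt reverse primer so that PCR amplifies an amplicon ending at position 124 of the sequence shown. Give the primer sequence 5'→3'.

The forward primer binds at positions 9–16; the product's 3' end on the top strand is position 124.
The reverse primer anneals to the top strand over positions 117–124, i.e. to GGCTACAG.
Its sequence written 5'→3' is the reverse complement: CTGTAGCC.

5'-CTGTAGCC-3'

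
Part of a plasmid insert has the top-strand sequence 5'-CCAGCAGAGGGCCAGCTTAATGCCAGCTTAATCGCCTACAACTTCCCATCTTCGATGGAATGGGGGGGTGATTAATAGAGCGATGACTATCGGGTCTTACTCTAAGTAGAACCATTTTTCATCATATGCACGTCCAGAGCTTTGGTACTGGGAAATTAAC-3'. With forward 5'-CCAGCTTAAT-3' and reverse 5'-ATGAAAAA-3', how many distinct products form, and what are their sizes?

Two products: 111 bp, 100 bp

The forward primer CCAGCTTAAT matches the top strand at positions 12–21, 23–32.
The reverse primer's reverse complement is TTTTTCAT, matching at positions 115–122.
Each forward site pairs with the reverse site to give a product ending at position 122: sizes 111, 100 bp.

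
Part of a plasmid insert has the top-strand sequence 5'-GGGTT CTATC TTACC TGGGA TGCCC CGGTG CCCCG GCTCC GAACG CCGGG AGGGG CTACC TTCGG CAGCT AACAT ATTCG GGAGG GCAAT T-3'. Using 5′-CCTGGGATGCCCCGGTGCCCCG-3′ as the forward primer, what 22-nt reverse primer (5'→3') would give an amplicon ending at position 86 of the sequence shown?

The forward primer binds at positions 14–35; the product's 3' end on the top strand is position 86.
The reverse primer anneals to the top strand over positions 65–86, i.e. to GCAGCTAACATATTCGGGAGGG.
Its sequence written 5'→3' is the reverse complement: CCCTCCCGAATATGTTAGCTGC.

5'-CCCTCCCGAATATGTTAGCTGC-3'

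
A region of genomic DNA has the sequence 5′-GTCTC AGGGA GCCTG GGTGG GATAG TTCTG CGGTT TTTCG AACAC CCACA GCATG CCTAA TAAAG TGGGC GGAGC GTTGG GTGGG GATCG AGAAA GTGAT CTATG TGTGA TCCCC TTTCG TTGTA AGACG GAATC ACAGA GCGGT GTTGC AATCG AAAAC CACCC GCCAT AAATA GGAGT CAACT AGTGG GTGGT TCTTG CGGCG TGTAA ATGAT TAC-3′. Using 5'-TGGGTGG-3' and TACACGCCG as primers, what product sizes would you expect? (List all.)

196 bp, 132 bp, 22 bp

The forward primer TGGGTGG matches the top strand at positions 14–20, 78–84, 188–194.
The reverse primer's reverse complement is CGGCGTGTA, matching at positions 201–209.
Each forward site pairs with the reverse site to give a product ending at position 209: sizes 196, 132, 22 bp.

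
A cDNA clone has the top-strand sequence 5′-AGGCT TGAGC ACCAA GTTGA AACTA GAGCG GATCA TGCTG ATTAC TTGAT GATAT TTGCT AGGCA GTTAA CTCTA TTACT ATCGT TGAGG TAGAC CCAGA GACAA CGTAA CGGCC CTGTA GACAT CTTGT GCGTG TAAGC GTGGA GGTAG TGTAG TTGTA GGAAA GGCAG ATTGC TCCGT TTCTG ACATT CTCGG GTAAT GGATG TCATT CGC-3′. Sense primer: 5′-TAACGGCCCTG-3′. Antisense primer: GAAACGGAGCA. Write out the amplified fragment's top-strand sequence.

Scanning the template, TAACGGCCCTG occurs at positions 108–118; this primer anneals to the bottom strand there with its 3' end pointing downstream.
Reverse complement of the reverse primer: TGCTCCGTTTC. This occurs on the top strand at positions 173–183.
The product is the template from position 108 through 183 (76 bp).

5'-TAACGGCCCTGTAGACATCTTGTGCGTGTAAGCGTGGAGGTAGTGTAGTTGTAGGAAAGGCAGATTGCTCCGTTTC-3'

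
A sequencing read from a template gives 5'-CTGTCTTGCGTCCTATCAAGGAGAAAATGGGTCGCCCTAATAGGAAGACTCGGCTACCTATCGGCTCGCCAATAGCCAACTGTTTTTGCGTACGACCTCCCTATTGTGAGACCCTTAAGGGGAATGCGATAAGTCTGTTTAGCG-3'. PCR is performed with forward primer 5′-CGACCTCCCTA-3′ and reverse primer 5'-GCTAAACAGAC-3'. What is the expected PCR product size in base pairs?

Forward primer CGACCTCCCTA is found on the top strand at positions 93–103.
Taking the reverse complement of GCTAAACAGAC gives GTCTGTTTAGC, found at positions 133–143 on the template; the primer anneals here to the top strand with its 3' end pointing upstream.
The product runs from position 93 to position 143, so its length is 143 − 93 + 1 = 51 bp.

51 bp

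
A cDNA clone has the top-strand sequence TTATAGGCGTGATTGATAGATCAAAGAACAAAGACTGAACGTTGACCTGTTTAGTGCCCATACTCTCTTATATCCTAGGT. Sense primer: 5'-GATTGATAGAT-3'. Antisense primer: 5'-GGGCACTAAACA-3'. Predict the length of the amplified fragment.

49 bp

The forward primer matches the template at positions 11–21.
Taking the reverse complement of GGGCACTAAACA gives TGTTTAGTGCCC, found at positions 48–59 on the template; the primer anneals here to the top strand with its 3' end pointing upstream.
Amplicon spans positions 11–59: 49 bp.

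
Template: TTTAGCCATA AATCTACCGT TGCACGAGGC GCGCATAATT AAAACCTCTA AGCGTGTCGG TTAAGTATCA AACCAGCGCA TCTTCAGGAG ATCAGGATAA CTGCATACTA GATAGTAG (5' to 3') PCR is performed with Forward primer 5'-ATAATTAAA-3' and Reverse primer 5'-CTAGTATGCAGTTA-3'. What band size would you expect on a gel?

The forward primer matches the template at positions 35–43.
Taking the reverse complement of CTAGTATGCAGTTA gives TAACTGCATACTAG, found at positions 98–111 on the template; the primer anneals here to the top strand with its 3' end pointing upstream.
Amplicon spans positions 35–111: 77 bp.

77 bp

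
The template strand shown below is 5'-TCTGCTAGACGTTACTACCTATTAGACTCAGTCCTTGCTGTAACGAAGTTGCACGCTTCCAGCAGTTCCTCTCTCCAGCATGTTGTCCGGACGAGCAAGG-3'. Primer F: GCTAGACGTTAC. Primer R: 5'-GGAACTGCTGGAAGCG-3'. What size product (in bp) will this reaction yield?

Scanning the template, GCTAGACGTTAC occurs at positions 4–15; this primer anneals to the bottom strand there with its 3' end pointing downstream.
Reverse complement of the reverse primer: CGCTTCCAGCAGTTCC. This occurs on the top strand at positions 54–69.
Product length = (reverse-primer end) − (forward-primer start) + 1 = 69 − 4 + 1 = 66 bp.

66 bp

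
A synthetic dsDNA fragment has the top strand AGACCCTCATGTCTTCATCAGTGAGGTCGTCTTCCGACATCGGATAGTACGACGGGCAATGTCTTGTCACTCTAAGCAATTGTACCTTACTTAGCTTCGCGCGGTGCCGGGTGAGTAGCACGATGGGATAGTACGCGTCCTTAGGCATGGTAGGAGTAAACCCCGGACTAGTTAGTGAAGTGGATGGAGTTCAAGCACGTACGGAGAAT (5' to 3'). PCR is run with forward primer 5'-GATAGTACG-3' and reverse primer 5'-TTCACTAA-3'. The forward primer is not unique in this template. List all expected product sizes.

137 bp, 53 bp

The forward primer GATAGTACG matches the top strand at positions 43–51, 127–135.
The reverse primer's reverse complement is TTAGTGAA, matching at positions 172–179.
Each forward site pairs with the reverse site to give a product ending at position 179: sizes 137, 53 bp.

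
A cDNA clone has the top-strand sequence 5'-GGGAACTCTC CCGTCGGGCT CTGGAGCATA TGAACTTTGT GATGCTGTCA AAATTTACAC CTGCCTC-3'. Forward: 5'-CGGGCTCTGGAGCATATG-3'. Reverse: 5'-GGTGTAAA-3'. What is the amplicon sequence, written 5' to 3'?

Forward primer CGGGCTCTGGAGCATATG is found on the top strand at positions 15–32.
Taking the reverse complement of GGTGTAAA gives TTTACACC, found at positions 54–61 on the template; the primer anneals here to the top strand with its 3' end pointing upstream.
The product is the template from position 15 through 61 (47 bp).

5'-CGGGCTCTGGAGCATATGAACTTTGTGATGCTGTCAAAATTTACACC-3'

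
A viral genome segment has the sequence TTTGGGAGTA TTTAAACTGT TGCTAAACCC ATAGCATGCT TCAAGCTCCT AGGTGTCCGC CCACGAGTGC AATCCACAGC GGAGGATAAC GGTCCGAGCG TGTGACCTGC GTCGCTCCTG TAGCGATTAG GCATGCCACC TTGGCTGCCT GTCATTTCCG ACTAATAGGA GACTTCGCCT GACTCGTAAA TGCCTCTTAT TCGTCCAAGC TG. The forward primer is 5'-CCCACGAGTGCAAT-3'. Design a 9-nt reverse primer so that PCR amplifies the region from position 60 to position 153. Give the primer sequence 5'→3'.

The product's 3' end on the top strand is position 153.
The reverse primer anneals to the top strand over positions 145–153, i.e. to CTGCCTGTC.
Its sequence written 5'→3' is the reverse complement: GACAGGCAG.

5'-GACAGGCAG-3'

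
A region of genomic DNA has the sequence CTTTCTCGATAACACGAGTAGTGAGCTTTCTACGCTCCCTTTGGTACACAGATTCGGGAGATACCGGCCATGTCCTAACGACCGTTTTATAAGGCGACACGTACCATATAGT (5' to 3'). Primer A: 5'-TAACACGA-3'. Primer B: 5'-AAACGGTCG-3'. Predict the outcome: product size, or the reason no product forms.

Primer A (TAACACGA) matches the top strand at positions 10–17; it acts as a forward primer.
Primer B's reverse complement is CGACCGTTT, matching the top strand at positions 79–87; it acts as a reverse primer.
The 3' ends face each other across positions 10–87, giving a 78 bp product.

Yes — a 78 bp product.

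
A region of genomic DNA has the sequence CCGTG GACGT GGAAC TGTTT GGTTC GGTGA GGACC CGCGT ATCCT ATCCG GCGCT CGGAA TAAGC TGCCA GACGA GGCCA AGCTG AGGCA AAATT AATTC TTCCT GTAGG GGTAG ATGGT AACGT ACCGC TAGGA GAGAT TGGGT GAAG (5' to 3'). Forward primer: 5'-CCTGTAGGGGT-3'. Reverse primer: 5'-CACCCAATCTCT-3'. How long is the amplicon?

Forward primer CCTGTAGGGGT is found on the top strand at positions 103–113.
Reverse complement of the reverse primer: AGAGATTGGGTG. This occurs on the top strand at positions 135–146.
The product runs from position 103 to position 146, so its length is 146 − 103 + 1 = 44 bp.

44 bp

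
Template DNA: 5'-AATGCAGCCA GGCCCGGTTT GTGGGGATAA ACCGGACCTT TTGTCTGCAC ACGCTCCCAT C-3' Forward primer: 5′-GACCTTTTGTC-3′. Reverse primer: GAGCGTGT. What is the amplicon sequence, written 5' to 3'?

The forward primer matches the template at positions 35–45.
Reverse complement of the reverse primer: ACACGCTC. This occurs on the top strand at positions 49–56.
The product is the template from position 35 through 56 (22 bp).

5'-GACCTTTTGTCTGCACACGCTC-3'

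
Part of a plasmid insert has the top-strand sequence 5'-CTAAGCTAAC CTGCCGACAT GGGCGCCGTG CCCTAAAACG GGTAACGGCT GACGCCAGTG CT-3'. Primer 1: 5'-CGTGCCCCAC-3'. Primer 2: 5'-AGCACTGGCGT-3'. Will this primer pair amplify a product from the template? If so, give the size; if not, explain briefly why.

No product — primer 1 has no binding site in the template.

Primer 1 (CGTGCCCCAC) does not match the top strand, and its reverse complement GTGGGGCACG does not match either.
With no annealing site for primer 1, no amplification occurs.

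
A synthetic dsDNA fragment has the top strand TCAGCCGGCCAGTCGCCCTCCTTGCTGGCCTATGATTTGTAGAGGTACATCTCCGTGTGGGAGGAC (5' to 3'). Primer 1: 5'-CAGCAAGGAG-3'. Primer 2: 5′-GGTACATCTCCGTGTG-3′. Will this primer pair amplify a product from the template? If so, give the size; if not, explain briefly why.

No product — the primers' 3' ends point away from each other.

Primer 1 (CAGCAAGGAG) has reverse complement CTCCTTGCTG, which matches the top strand at positions 18–27; primer 1 anneals to the top strand there with its 3' end pointing upstream toward position 18.
Primer 2 (GGTACATCTCCGTGTG) matches the top strand directly at positions 44–59; it anneals to the bottom strand with its 3' end pointing downstream toward position 59.
The 3' ends diverge (primer 1 extends toward position 1, primer 2 toward position 66), so the primers never converge on a shared product.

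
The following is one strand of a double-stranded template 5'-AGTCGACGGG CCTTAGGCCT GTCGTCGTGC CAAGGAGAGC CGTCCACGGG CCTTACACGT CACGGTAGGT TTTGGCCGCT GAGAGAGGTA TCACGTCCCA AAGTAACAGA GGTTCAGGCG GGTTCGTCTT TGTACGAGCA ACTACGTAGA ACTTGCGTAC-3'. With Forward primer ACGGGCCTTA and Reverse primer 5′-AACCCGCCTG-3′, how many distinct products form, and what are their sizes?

Two products: 119 bp, 79 bp

The forward primer ACGGGCCTTA matches the top strand at positions 6–15, 46–55.
The reverse primer's reverse complement is CAGGCGGGTT, matching at positions 115–124.
Each forward site pairs with the reverse site to give a product ending at position 124: sizes 119, 79 bp.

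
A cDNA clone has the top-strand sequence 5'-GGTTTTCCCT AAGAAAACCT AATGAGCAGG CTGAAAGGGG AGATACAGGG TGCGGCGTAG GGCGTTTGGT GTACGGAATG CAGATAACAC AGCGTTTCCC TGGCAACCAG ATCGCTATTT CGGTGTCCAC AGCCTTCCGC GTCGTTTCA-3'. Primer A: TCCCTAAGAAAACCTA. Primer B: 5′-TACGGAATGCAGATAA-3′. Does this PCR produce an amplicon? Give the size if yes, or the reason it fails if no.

Primer A (TCCCTAAGAAAACCTA) matches the top strand at positions 6–21 (3' end points downstream).
Primer B (TACGGAATGCAGATAA) also matches the top strand directly, at positions 72–87 — its reverse complement TTATCTGCATTCCGTA is not present.
Both primers anneal to the bottom strand with 3' ends pointing the same way, so neither can prime synthesis back toward the other.

No product — both primers anneal to the same strand and extend in the same direction.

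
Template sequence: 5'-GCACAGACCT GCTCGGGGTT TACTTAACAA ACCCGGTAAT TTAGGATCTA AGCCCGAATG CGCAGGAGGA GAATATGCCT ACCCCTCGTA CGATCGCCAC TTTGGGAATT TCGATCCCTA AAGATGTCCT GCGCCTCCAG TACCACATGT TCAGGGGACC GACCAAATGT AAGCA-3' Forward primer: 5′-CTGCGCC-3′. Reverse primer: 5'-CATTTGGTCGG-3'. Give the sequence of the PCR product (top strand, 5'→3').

5'-CTGCGCCTCCAGTACCACATGTTCAGGGGACCGACCAAATG-3'

Forward primer CTGCGCC is found on the top strand at positions 129–135.
Taking the reverse complement of CATTTGGTCGG gives CCGACCAAATG, found at positions 159–169 on the template; the primer anneals here to the top strand with its 3' end pointing upstream.
The product is the template from position 129 through 169 (41 bp).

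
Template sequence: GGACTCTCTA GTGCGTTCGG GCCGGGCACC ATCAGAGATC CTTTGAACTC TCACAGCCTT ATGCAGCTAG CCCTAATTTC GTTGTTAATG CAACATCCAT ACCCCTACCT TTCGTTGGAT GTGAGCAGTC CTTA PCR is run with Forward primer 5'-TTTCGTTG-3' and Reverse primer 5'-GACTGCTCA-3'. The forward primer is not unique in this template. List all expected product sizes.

54 bp, 21 bp

The forward primer TTTCGTTG matches the top strand at positions 77–84, 110–117.
The reverse primer's reverse complement is TGAGCAGTC, matching at positions 122–130.
Each forward site pairs with the reverse site to give a product ending at position 130: sizes 54, 21 bp.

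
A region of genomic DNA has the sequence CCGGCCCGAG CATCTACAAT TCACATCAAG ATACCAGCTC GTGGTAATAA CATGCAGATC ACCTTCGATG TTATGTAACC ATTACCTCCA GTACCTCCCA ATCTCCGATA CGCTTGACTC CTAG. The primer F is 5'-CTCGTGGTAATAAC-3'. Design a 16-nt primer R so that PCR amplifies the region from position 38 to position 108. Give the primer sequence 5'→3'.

The product's 3' end on the top strand is position 108.
The reverse primer anneals to the top strand over positions 93–108, i.e. to ACCTCCCAATCTCCGA.
Its sequence written 5'→3' is the reverse complement: TCGGAGATTGGGAGGT.

5'-TCGGAGATTGGGAGGT-3'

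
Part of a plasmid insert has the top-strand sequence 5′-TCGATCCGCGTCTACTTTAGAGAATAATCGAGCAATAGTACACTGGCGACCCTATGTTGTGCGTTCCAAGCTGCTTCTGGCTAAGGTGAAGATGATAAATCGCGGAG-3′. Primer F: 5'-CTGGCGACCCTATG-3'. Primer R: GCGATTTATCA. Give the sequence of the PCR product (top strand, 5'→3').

Scanning the template, CTGGCGACCCTATG occurs at positions 43–56; this primer anneals to the bottom strand there with its 3' end pointing downstream.
The reverse primer's reverse complement is TGATAAATCGC, which matches the template at positions 93–103.
The product is the template from position 43 through 103 (61 bp).

5'-CTGGCGACCCTATGTTGTGCGTTCCAAGCTGCTTCTGGCTAAGGTGAAGATGATAAATCGC-3'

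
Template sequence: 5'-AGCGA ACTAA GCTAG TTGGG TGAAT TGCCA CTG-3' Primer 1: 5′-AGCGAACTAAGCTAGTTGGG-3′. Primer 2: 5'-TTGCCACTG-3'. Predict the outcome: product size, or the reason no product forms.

No product — both primers anneal to the same strand and extend in the same direction.

Primer 1 (AGCGAACTAAGCTAGTTGGG) matches the top strand at positions 1–20 (3' end points downstream).
Primer 2 (TTGCCACTG) also matches the top strand directly, at positions 25–33 — its reverse complement CAGTGGCAA is not present.
Both primers anneal to the bottom strand with 3' ends pointing the same way, so neither can prime synthesis back toward the other.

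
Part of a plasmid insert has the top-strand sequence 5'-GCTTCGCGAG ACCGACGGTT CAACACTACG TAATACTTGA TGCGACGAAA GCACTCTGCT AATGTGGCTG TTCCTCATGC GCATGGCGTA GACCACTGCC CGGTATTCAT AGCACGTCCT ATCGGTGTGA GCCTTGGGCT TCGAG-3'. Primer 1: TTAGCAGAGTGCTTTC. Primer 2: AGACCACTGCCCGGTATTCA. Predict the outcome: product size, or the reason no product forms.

No product — the primers' 3' ends point away from each other.

Primer 1 (TTAGCAGAGTGCTTTC) has reverse complement GAAAGCACTCTGCTAA, which matches the top strand at positions 47–62; primer 1 anneals to the top strand there with its 3' end pointing upstream toward position 47.
Primer 2 (AGACCACTGCCCGGTATTCA) matches the top strand directly at positions 90–109; it anneals to the bottom strand with its 3' end pointing downstream toward position 109.
The 3' ends diverge (primer 1 extends toward position 1, primer 2 toward position 145), so the primers never converge on a shared product.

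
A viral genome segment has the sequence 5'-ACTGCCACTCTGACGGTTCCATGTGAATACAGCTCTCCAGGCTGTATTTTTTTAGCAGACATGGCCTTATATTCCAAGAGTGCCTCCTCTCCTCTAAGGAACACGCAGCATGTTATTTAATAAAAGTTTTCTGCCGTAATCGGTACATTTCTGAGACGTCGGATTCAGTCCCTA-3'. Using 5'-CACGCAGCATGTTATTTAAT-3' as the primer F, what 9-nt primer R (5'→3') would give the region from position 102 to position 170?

The product's 3' end on the top strand is position 170.
The reverse primer anneals to the top strand over positions 162–170, i.e. to GATTCAGTC.
Its sequence written 5'→3' is the reverse complement: GACTGAATC.

5'-GACTGAATC-3'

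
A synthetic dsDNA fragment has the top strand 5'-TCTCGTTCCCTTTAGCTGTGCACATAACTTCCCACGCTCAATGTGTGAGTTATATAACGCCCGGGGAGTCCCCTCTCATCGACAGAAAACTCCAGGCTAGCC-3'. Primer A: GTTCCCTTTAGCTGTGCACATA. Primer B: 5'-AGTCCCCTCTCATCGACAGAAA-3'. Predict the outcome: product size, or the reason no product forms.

Primer A (GTTCCCTTTAGCTGTGCACATA) matches the top strand at positions 5–26 (3' end points downstream).
Primer B (AGTCCCCTCTCATCGACAGAAA) also matches the top strand directly, at positions 67–88 — its reverse complement TTTCTGTCGATGAGAGGGGACT is not present.
Both primers anneal to the bottom strand with 3' ends pointing the same way, so neither can prime synthesis back toward the other.

No product — both primers anneal to the same strand and extend in the same direction.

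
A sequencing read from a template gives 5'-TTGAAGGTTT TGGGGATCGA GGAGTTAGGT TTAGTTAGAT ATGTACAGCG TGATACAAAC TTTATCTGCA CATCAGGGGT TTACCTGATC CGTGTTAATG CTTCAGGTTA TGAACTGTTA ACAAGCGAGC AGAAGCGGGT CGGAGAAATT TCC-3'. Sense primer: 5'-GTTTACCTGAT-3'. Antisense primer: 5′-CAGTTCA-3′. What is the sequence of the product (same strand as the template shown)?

Forward primer GTTTACCTGAT is found on the top strand at positions 79–89.
The reverse primer's reverse complement is TGAACTG, which matches the template at positions 111–117.
The product is the template from position 79 through 117 (39 bp).

5'-GTTTACCTGATCCGTGTTAATGCTTCAGGTTATGAACTG-3'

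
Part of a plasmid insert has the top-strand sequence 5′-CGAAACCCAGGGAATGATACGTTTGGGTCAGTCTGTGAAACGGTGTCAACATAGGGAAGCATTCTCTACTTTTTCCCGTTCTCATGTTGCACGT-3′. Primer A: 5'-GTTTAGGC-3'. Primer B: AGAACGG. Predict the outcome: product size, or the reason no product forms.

Primer A (GTTTAGGC) does not match the top strand, and its reverse complement GCCTAAAC does not match either.
With no annealing site for primer A, no amplification occurs.

No product — primer A has no binding site in the template.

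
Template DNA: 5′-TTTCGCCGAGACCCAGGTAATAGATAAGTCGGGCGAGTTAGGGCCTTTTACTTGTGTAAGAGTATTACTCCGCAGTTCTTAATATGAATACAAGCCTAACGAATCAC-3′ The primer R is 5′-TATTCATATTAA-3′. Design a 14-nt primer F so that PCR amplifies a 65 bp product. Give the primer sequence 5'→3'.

The reverse primer's reverse complement TTAATATGAATA matches the template at positions 79–90, so the product ends at position 90.
A 65 bp product then starts at position 90 − 65 + 1 = 26.
The forward primer is identical to the top strand there: AAGTCGGGCGAGTT.

5'-AAGTCGGGCGAGTT-3'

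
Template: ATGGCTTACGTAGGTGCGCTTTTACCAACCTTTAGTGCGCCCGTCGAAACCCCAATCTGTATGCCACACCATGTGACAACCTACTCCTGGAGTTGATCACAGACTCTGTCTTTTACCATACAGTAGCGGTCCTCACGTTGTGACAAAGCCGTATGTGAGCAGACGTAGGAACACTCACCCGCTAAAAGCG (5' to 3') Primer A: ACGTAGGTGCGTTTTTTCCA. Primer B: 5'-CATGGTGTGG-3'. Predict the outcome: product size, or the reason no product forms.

Primer A (ACGTAGGTGCGTTTTTTCCA) does not match the top strand, and its reverse complement TGGAAAAAACGCACCTACGT does not match either.
With no annealing site for primer A, no amplification occurs.

No product — primer A has no binding site in the template.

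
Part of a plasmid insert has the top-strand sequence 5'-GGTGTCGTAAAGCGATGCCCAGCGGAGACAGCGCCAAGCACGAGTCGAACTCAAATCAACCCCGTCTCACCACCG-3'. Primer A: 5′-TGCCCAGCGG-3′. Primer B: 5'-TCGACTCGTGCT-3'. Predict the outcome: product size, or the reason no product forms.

Yes — a 33 bp product.

Primer A (TGCCCAGCGG) matches the top strand at positions 16–25; it acts as a forward primer.
Primer B's reverse complement is AGCACGAGTCGA, matching the top strand at positions 37–48; it acts as a reverse primer.
The 3' ends face each other across positions 16–48, giving a 33 bp product.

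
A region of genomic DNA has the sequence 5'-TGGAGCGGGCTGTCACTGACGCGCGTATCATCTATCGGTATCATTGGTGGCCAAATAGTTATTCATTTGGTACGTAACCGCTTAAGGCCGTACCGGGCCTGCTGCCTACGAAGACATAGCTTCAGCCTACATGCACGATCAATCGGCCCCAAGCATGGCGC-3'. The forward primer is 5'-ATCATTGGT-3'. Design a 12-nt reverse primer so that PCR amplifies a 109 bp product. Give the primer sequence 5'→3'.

5'-GGCCGATTGATC-3'

The forward primer binds at positions 40–48, so a 109 bp product ends at position 40 + 109 − 1 = 148.
The reverse primer anneals to the top strand over positions 137–148, i.e. to GATCAATCGGCC.
Its sequence written 5'→3' is the reverse complement: GGCCGATTGATC.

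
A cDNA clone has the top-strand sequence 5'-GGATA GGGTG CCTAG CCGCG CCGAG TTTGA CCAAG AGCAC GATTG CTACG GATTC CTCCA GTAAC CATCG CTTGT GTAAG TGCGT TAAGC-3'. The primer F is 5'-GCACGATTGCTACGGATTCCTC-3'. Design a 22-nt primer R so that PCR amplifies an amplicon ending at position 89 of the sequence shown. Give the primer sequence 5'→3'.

5'-CTTAACGCACTTACACAAGCGA-3'

The forward primer binds at positions 37–58; the product's 3' end on the top strand is position 89.
The reverse primer anneals to the top strand over positions 68–89, i.e. to TCGCTTGTGTAAGTGCGTTAAG.
Its sequence written 5'→3' is the reverse complement: CTTAACGCACTTACACAAGCGA.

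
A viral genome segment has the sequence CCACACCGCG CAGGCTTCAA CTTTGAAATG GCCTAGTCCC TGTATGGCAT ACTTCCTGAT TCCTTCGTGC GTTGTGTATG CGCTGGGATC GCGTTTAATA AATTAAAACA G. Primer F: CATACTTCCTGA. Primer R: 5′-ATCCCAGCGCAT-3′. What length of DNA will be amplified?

The forward primer matches the template at positions 48–59.
Reverse complement of the reverse primer: ATGCGCTGGGAT. This occurs on the top strand at positions 78–89.
Product length = (reverse-primer end) − (forward-primer start) + 1 = 89 − 48 + 1 = 42 bp.

42 bp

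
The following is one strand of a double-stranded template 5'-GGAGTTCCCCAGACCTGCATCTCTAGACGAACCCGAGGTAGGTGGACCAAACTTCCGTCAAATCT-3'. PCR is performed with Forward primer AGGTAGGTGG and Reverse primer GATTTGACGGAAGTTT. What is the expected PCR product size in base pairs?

29 bp

The forward primer matches the template at positions 36–45.
Taking the reverse complement of GATTTGACGGAAGTTT gives AAACTTCCGTCAAATC, found at positions 49–64 on the template; the primer anneals here to the top strand with its 3' end pointing upstream.
The product runs from position 36 to position 64, so its length is 64 − 36 + 1 = 29 bp.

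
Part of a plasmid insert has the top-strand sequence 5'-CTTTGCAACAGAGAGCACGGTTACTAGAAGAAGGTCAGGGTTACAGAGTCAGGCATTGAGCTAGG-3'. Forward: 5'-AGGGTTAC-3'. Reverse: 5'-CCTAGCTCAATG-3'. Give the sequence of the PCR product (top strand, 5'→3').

The forward primer matches the template at positions 37–44.
Taking the reverse complement of CCTAGCTCAATG gives CATTGAGCTAGG, found at positions 54–65 on the template; the primer anneals here to the top strand with its 3' end pointing upstream.
The product is the template from position 37 through 65 (29 bp).

5'-AGGGTTACAGAGTCAGGCATTGAGCTAGG-3'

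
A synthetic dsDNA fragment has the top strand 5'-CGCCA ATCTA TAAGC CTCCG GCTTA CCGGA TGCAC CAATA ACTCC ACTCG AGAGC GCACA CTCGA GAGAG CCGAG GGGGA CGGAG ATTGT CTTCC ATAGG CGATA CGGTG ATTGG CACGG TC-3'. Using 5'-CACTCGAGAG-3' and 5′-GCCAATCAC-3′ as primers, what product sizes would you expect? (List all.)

72 bp, 58 bp

The forward primer CACTCGAGAG matches the top strand at positions 45–54, 59–68.
The reverse primer's reverse complement is GTGATTGGC, matching at positions 108–116.
Each forward site pairs with the reverse site to give a product ending at position 116: sizes 72, 58 bp.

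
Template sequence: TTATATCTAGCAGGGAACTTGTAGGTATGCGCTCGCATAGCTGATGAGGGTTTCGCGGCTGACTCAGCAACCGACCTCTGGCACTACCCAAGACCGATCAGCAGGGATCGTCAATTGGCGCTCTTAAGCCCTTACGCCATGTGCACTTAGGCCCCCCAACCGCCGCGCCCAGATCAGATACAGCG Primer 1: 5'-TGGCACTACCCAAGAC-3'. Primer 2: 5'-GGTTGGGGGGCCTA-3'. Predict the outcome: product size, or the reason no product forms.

Primer 1 (TGGCACTACCCAAGAC) matches the top strand at positions 79–94; it acts as a forward primer.
Primer 2's reverse complement is TAGGCCCCCCAACC, matching the top strand at positions 148–161; it acts as a reverse primer.
The 3' ends face each other across positions 79–161, giving an 83 bp product.

Yes — an 83 bp product.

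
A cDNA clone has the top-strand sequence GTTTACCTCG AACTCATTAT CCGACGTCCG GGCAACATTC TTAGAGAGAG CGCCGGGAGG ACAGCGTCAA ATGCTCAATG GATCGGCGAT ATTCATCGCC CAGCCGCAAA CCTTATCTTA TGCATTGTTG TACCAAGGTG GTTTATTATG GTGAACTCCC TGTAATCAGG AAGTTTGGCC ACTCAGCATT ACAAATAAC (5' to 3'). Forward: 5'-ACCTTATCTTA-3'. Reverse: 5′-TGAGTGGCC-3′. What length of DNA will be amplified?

Forward primer ACCTTATCTTA is found on the top strand at positions 110–120.
Taking the reverse complement of TGAGTGGCC gives GGCCACTCA, found at positions 177–185 on the template; the primer anneals here to the top strand with its 3' end pointing upstream.
Amplicon spans positions 110–185: 76 bp.

76 bp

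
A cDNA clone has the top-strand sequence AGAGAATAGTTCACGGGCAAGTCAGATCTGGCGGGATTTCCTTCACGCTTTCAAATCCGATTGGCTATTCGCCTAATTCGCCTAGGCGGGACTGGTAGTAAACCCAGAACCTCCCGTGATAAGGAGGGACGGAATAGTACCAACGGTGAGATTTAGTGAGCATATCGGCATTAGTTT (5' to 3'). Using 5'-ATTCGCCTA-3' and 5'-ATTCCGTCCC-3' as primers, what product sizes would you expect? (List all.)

The forward primer ATTCGCCTA matches the top strand at positions 67–75, 76–84.
The reverse primer's reverse complement is GGGACGGAAT, matching at positions 126–135.
Each forward site pairs with the reverse site to give a product ending at position 135: sizes 69, 60 bp.

69 bp, 60 bp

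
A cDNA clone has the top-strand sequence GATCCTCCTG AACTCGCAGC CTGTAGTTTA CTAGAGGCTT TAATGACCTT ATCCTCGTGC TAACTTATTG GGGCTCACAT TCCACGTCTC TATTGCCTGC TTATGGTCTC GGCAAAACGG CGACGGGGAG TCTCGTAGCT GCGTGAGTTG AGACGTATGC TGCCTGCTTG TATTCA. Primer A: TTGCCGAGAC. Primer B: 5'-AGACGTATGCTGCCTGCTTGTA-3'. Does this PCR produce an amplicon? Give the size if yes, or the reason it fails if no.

Primer A (TTGCCGAGAC) has reverse complement GTCTCGGCAA, which matches the top strand at positions 106–115; primer A anneals to the top strand there with its 3' end pointing upstream toward position 106.
Primer B (AGACGTATGCTGCCTGCTTGTA) matches the top strand directly at positions 151–172; it anneals to the bottom strand with its 3' end pointing downstream toward position 172.
The 3' ends diverge (primer A extends toward position 1, primer B toward position 176), so the primers never converge on a shared product.

No product — the primers' 3' ends point away from each other.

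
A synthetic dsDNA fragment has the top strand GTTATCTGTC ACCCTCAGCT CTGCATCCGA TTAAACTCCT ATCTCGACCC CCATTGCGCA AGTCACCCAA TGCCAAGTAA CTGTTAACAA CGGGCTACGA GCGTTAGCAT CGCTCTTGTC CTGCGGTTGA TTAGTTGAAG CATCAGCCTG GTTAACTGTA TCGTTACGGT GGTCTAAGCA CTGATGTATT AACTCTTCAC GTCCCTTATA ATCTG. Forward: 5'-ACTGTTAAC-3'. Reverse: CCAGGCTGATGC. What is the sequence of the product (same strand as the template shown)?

5'-ACTGTTAACAACGGGCTACGAGCGTTAGCATCGCTCTTGTCCTGCGGTTGATTAGTTGAAGCATCAGCCTGG-3'

Scanning the template, ACTGTTAAC occurs at positions 80–88; this primer anneals to the bottom strand there with its 3' end pointing downstream.
The reverse primer's reverse complement is GCATCAGCCTGG, which matches the template at positions 140–151.
The product is the template from position 80 through 151 (72 bp).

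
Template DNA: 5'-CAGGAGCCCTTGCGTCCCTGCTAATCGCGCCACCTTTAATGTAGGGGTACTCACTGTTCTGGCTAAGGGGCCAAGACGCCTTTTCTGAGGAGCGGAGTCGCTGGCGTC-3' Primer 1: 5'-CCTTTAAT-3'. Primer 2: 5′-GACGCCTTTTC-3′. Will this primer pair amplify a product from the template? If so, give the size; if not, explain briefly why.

Primer 1 (CCTTTAAT) matches the top strand at positions 33–40 (3' end points downstream).
Primer 2 (GACGCCTTTTC) also matches the top strand directly, at positions 75–85 — its reverse complement GAAAAGGCGTC is not present.
Both primers anneal to the bottom strand with 3' ends pointing the same way, so neither can prime synthesis back toward the other.

No product — both primers anneal to the same strand and extend in the same direction.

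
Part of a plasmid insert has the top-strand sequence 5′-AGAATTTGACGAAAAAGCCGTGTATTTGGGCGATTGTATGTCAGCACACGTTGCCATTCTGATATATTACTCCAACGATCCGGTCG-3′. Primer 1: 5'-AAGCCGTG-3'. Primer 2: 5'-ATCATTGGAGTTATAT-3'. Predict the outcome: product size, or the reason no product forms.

Primer 2 (ATCATTGGAGTTATAT) does not match the top strand, and its reverse complement ATATAACTCCAATGAT does not match either.
With no annealing site for primer 2, no amplification occurs.

No product — primer 2 has no binding site in the template.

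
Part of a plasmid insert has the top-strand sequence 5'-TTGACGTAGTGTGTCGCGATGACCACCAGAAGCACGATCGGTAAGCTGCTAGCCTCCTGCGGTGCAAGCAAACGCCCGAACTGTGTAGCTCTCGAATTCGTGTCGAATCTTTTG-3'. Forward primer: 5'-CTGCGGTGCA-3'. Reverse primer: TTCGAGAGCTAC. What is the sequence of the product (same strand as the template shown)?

5'-CTGCGGTGCAAGCAAACGCCCGAACTGTGTAGCTCTCGAA-3'

The forward primer matches the template at positions 57–66.
Taking the reverse complement of TTCGAGAGCTAC gives GTAGCTCTCGAA, found at positions 85–96 on the template; the primer anneals here to the top strand with its 3' end pointing upstream.
The product is the template from position 57 through 96 (40 bp).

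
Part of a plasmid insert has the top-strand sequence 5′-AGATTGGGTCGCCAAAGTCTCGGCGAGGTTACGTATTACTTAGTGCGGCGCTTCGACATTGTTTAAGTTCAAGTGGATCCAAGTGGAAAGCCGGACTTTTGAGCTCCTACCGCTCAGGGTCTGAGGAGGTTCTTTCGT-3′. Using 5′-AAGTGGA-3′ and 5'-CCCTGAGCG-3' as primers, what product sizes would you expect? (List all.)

49 bp, 39 bp

The forward primer AAGTGGA matches the top strand at positions 71–77, 81–87.
The reverse primer's reverse complement is CGCTCAGGG, matching at positions 111–119.
Each forward site pairs with the reverse site to give a product ending at position 119: sizes 49, 39 bp.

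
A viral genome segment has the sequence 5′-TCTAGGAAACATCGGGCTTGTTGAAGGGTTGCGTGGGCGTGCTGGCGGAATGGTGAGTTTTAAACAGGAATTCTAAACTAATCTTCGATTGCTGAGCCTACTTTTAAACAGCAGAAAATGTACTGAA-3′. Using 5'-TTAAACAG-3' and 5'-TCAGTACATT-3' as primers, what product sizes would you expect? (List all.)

The forward primer TTAAACAG matches the top strand at positions 60–67, 104–111.
The reverse primer's reverse complement is AATGTACTGA, matching at positions 117–126.
Each forward site pairs with the reverse site to give a product ending at position 126: sizes 67, 23 bp.

67 bp, 23 bp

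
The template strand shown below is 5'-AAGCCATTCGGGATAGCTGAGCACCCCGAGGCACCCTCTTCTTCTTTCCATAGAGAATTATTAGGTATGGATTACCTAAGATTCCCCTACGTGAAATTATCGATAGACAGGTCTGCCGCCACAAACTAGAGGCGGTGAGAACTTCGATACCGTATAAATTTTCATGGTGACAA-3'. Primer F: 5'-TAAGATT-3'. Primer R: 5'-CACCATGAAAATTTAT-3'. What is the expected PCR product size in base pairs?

93 bp

The forward primer matches the template at positions 77–83.
The reverse primer's reverse complement is ATAAATTTTCATGGTG, which matches the template at positions 154–169.
Product length = (reverse-primer end) − (forward-primer start) + 1 = 169 − 77 + 1 = 93 bp.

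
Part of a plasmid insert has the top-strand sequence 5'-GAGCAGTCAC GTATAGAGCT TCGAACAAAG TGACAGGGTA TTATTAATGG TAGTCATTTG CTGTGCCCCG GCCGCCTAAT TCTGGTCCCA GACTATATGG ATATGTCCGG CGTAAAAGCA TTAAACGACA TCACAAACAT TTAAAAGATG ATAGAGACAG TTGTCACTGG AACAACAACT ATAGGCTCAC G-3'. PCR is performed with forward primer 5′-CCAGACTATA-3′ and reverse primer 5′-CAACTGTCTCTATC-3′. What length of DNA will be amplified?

76 bp

Scanning the template, CCAGACTATA occurs at positions 88–97; this primer anneals to the bottom strand there with its 3' end pointing downstream.
Taking the reverse complement of CAACTGTCTCTATC gives GATAGAGACAGTTG, found at positions 150–163 on the template; the primer anneals here to the top strand with its 3' end pointing upstream.
The product runs from position 88 to position 163, so its length is 163 − 88 + 1 = 76 bp.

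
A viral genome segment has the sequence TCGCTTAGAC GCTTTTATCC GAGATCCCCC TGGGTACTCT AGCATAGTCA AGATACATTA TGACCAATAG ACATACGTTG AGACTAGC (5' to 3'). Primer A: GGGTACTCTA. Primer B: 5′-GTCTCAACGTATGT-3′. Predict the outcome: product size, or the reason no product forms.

Yes — a 53 bp product.

Primer A (GGGTACTCTA) matches the top strand at positions 32–41; it acts as a forward primer.
Primer B's reverse complement is ACATACGTTGAGAC, matching the top strand at positions 71–84; it acts as a reverse primer.
The 3' ends face each other across positions 32–84, giving a 53 bp product.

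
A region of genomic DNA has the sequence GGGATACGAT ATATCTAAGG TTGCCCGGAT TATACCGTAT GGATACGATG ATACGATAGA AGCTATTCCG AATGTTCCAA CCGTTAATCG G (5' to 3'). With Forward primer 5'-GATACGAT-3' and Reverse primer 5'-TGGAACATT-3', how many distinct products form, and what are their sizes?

The forward primer GATACGAT matches the top strand at positions 3–10, 42–49, 50–57.
The reverse primer's reverse complement is AATGTTCCA, matching at positions 71–79.
Each forward site pairs with the reverse site to give a product ending at position 79: sizes 77, 38, 30 bp.

Three products: 77 bp, 38 bp, 30 bp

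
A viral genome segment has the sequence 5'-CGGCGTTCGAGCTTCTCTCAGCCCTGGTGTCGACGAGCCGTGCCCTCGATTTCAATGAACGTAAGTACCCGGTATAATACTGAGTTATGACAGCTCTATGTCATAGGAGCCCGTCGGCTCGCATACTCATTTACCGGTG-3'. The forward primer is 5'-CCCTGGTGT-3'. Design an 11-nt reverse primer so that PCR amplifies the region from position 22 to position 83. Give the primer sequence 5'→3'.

5'-TCAGTATTATA-3'

The product's 3' end on the top strand is position 83.
The reverse primer anneals to the top strand over positions 73–83, i.e. to TATAATACTGA.
Its sequence written 5'→3' is the reverse complement: TCAGTATTATA.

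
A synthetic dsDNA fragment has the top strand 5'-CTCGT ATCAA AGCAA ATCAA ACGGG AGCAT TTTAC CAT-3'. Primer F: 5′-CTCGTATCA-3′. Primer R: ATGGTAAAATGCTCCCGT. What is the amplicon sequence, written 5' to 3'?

Forward primer CTCGTATCA is found on the top strand at positions 1–9.
Reverse complement of the reverse primer: ACGGGAGCATTTTACCAT. This occurs on the top strand at positions 21–38.
The product is the template from position 1 through 38 (38 bp).

5'-CTCGTATCAAAGCAAATCAAACGGGAGCATTTTACCAT-3'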